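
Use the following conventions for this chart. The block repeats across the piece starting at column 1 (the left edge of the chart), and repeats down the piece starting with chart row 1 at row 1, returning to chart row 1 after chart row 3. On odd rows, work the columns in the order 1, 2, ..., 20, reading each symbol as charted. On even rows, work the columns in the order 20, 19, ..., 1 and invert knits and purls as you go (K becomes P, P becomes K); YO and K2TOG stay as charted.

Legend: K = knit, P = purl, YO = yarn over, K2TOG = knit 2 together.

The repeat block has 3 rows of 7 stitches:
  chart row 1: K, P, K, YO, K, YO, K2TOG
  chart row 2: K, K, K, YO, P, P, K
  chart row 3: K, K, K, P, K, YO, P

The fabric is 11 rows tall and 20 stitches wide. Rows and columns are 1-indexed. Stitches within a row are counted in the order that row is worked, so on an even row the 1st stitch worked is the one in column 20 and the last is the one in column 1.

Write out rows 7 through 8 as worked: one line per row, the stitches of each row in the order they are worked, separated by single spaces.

Row 7: chart row 1, RS - tile across columns 1-20 and work as-is.
Row 8: chart row 2, WS - tiled (columns 1-20): K K K YO P P K K K K YO P P K K K K YO P P; work from column 20 back to 1 with K<->P swapped.

== ROWS AS WORKED ==
K P K YO K YO K2TOG K P K YO K YO K2TOG K P K YO K YO
K K YO P P P P K K YO P P P P K K YO P P P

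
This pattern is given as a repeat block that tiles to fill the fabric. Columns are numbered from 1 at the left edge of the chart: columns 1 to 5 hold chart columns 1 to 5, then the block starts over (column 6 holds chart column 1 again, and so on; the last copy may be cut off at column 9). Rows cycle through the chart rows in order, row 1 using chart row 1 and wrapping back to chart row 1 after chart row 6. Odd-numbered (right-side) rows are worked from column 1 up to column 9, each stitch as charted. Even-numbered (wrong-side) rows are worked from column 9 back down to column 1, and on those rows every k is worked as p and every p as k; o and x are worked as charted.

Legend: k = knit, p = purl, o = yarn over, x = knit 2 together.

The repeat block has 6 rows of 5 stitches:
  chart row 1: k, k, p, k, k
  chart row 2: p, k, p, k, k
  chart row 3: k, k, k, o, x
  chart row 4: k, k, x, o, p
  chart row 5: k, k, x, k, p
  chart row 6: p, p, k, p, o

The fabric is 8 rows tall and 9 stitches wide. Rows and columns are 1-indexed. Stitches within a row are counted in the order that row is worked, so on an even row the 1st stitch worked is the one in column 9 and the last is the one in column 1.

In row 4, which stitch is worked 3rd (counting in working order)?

Row 4 uses chart row ((4-1) mod 6)+1 = 4. Row 4 is even, so WS.
Chart row 4 tiled across columns 1-9: k k x o p k k x o
WS: work from column 9 back to column 1 (reverse the tiled row), swapping k<->p (o and x unchanged).
Row 4 as worked: o x p p k o x p p
Stitch 3 in working order -> p

== STITCH ==
p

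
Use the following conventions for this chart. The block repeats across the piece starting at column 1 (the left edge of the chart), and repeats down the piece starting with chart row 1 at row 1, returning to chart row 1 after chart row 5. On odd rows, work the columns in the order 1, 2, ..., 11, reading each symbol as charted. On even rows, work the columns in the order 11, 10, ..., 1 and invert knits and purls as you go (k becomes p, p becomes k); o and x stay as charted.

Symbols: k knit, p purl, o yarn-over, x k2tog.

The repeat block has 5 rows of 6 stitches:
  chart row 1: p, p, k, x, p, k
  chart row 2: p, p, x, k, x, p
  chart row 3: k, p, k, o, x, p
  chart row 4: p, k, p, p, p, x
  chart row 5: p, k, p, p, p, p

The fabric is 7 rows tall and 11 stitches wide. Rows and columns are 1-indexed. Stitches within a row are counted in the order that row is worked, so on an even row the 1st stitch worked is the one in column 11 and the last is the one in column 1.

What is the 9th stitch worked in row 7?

Row 7 uses chart row ((7-1) mod 5)+1 = 2. Row 7 is odd, so RS.
Chart row 2 tiled across columns 1-11: p p x k x p p p x k x
RS row: no reversal, no swap; stitch n worked = column n.
Stitch 9 in working order -> x

Result:
x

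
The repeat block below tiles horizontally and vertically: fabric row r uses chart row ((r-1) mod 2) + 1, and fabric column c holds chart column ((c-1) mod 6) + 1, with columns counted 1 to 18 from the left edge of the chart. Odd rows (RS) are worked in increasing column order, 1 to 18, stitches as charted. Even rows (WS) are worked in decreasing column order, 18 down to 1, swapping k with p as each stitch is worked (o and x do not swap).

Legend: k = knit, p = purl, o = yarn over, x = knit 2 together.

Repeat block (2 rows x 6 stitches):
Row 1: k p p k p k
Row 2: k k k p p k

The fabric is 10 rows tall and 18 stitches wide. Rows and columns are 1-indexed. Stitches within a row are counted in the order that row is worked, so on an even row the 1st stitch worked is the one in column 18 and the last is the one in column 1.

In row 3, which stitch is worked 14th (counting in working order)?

Result:
p

Derivation:
For row 3: chart row = ((3-1) mod 2) + 1 = 1; this is a RS (odd) row.
Chart row 1 tiled across columns 1-18: k p p k p k k p p k p k k p p k p k
Right side: take the tiled row as-is (worked left to right from column 1).
The 14th stitch worked is p.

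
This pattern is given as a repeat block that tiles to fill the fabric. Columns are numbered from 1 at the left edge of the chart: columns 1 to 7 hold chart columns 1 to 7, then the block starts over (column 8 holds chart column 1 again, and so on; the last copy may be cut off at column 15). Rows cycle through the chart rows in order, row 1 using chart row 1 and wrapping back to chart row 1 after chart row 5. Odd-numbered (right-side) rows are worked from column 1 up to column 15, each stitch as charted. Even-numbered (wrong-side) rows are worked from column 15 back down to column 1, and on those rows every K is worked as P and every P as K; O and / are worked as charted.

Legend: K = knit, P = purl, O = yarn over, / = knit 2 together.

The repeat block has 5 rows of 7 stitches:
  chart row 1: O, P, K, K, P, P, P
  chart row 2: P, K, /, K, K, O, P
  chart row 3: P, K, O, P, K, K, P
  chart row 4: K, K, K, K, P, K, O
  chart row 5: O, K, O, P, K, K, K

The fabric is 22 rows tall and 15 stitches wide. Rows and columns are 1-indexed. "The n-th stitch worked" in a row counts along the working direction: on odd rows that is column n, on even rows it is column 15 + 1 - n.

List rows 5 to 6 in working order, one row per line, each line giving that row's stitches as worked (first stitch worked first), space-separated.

Row 5: chart row 5, RS - tile across columns 1-15 and work as-is.
Row 6: chart row 1, WS - tiled (columns 1-15): O P K K P P P O P K K P P P O; work from column 15 back to 1 with K<->P swapped.

Rows as worked:
O K O P K K K O K O P K K K O
O K K K P P K O K K K P P K O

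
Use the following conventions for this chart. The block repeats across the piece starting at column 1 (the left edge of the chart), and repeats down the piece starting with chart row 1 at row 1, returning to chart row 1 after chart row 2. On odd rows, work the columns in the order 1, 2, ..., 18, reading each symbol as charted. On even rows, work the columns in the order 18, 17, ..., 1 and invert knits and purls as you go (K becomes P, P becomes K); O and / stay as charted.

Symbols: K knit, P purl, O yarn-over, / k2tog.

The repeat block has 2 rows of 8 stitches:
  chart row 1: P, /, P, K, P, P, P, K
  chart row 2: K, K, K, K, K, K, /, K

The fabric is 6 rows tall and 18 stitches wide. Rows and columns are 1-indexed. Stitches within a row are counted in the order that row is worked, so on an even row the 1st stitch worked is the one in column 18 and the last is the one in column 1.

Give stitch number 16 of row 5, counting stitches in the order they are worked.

Stitch:
K

Derivation:
Row 5 uses chart row ((5-1) mod 2)+1 = 1. Row 5 is odd, so RS.
Chart row 1 tiled across columns 1-18: P / P K P P P K P / P K P P P K P /
RS: work column 1 to column 18, symbols as charted — the tiled row is the row as worked.
Counting 16 along the worked row gives K.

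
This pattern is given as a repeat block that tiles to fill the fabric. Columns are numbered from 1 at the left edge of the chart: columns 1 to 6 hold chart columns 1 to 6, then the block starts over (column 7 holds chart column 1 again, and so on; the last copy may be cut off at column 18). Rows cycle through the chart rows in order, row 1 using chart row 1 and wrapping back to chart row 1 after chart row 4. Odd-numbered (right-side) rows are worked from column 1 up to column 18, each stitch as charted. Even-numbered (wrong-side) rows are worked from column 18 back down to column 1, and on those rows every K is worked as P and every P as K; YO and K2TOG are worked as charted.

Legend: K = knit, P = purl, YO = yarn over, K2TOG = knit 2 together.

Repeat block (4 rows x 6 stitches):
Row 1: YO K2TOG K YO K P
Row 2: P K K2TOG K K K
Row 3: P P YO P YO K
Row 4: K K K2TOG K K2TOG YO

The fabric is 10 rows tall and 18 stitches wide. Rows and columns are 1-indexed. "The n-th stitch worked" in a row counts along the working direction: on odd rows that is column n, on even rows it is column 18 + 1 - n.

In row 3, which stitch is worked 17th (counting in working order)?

Result:
YO

Derivation:
Row 3 uses chart row ((3-1) mod 4)+1 = 3. Row 3 is odd, so RS.
Chart row 3 tiled across columns 1-18: P P YO P YO K P P YO P YO K P P YO P YO K
RS row: no reversal, no swap; stitch n worked = column n.
The 17th stitch worked is YO.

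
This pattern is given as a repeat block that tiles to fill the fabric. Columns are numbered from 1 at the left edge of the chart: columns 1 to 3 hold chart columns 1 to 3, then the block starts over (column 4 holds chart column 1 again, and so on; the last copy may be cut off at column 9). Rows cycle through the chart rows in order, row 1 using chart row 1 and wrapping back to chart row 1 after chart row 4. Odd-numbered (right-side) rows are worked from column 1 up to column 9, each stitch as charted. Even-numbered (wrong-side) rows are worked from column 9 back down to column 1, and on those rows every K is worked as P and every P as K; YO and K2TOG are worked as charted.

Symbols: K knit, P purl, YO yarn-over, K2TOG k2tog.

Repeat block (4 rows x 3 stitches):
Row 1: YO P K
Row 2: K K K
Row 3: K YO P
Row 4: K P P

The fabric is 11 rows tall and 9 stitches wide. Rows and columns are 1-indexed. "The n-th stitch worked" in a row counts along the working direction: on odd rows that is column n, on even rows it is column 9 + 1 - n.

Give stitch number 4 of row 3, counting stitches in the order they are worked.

Stitch:
K

Derivation:
Row 3: (3-1) mod 4 = 2, so use chart row 3. Odd row -> RS.
Chart row 3 tiled across columns 1-9: K YO P K YO P K YO P
RS row: no reversal, no swap; stitch n worked = column n.
Stitch 4 in working order -> K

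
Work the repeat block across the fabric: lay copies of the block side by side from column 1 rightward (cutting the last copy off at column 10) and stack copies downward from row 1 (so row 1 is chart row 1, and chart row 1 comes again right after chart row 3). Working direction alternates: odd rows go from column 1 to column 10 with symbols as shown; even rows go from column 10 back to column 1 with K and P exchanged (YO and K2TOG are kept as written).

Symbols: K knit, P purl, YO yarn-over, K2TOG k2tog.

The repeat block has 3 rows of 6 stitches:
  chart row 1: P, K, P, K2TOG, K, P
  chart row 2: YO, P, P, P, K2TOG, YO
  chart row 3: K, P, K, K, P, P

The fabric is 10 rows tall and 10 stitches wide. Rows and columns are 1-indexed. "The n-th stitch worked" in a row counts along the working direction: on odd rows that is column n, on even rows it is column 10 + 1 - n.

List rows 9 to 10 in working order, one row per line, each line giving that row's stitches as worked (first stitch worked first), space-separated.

Row 9: chart row 3, RS - tile across columns 1-10 and work as-is.
Row 10: chart row 1, WS - tiled (columns 1-10): P K P K2TOG K P P K P K2TOG; work from column 10 back to 1 with K<->P swapped.

Result:
K P K K P P K P K K
K2TOG K P K K P K2TOG K P K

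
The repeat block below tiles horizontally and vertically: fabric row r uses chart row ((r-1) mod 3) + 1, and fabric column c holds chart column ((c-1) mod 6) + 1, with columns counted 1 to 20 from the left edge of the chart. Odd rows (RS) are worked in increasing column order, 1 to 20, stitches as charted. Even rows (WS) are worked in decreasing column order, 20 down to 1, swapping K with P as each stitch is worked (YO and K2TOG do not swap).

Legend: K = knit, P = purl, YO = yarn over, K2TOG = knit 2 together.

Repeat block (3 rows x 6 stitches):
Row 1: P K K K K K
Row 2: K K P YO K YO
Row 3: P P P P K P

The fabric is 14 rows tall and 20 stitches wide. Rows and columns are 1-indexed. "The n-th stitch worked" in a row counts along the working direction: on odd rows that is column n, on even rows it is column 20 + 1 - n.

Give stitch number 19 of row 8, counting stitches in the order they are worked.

For row 8: chart row = ((8-1) mod 3) + 1 = 2; this is a WS (even) row.
Chart row 2 tiled across columns 1-20: K K P YO K YO K K P YO K YO K K P YO K YO K K
Wrong side: read the tiled row from column 20 down to 1 and exchange K with P (leave YO, K2TOG).
Row 8 as worked: P P YO P YO K P P YO P YO K P P YO P YO K P P
Stitch 19 in working order -> P

Result:
P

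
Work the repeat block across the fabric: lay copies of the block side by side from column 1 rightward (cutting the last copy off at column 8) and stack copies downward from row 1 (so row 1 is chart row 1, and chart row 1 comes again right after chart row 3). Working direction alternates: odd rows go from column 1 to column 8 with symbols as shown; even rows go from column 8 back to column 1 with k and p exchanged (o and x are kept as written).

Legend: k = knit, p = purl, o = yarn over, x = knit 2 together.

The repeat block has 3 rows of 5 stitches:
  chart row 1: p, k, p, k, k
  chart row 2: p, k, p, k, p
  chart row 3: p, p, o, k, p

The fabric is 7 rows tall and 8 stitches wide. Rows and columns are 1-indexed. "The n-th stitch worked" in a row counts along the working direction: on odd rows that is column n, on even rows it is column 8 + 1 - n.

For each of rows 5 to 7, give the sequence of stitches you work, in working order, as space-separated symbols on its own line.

Row 5: chart row 2, RS - tile across columns 1-8 and work as-is.
Row 6: chart row 3, WS - tiled (columns 1-8): p p o k p p p o; work from column 8 back to 1 with k<->p swapped.
Row 7: chart row 1, RS - tile across columns 1-8 and work as-is.

Rows as worked:
p k p k p p k p
o k k k p o k k
p k p k k p k p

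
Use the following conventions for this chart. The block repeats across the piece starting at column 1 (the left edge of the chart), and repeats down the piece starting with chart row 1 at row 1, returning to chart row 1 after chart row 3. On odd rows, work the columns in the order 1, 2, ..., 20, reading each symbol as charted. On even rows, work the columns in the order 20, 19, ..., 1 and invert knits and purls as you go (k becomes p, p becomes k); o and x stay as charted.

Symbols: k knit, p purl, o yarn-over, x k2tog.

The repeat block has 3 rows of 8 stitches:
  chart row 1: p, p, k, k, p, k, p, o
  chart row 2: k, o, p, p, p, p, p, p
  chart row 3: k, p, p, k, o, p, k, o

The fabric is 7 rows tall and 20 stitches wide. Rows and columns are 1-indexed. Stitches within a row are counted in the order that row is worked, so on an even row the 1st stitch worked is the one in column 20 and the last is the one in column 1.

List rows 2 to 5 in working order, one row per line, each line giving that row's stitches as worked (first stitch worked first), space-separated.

Row 2: chart row 2, WS - tiled (columns 1-20): k o p p p p p p k o p p p p p p k o p p; work from column 20 back to 1 with k<->p swapped.
Row 3: chart row 3, RS - tile across columns 1-20 and work as-is.
Row 4: chart row 1, WS - tiled (columns 1-20): p p k k p k p o p p k k p k p o p p k k; work from column 20 back to 1 with k<->p swapped.
Row 5: chart row 2, RS - tile across columns 1-20 and work as-is.

== ROWS AS WORKED ==
k k o p k k k k k k o p k k k k k k o p
k p p k o p k o k p p k o p k o k p p k
p p k k o k p k p p k k o k p k p p k k
k o p p p p p p k o p p p p p p k o p p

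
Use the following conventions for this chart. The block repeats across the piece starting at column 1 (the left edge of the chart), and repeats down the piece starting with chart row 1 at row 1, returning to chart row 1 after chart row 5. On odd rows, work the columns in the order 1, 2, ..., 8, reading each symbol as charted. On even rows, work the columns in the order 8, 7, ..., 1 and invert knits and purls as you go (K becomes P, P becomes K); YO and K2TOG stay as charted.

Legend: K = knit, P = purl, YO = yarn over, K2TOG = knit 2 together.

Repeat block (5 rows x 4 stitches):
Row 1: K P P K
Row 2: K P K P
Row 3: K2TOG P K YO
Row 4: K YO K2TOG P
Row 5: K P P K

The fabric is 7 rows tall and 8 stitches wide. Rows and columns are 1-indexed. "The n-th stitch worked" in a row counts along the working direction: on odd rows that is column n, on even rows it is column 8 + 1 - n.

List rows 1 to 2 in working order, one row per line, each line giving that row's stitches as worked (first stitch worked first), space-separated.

Result:
K P P K K P P K
K P K P K P K P

Derivation:
Row 1: chart row 1, RS - tile across columns 1-8 and work as-is.
Row 2: chart row 2, WS - tiled (columns 1-8): K P K P K P K P; work from column 8 back to 1 with K<->P swapped.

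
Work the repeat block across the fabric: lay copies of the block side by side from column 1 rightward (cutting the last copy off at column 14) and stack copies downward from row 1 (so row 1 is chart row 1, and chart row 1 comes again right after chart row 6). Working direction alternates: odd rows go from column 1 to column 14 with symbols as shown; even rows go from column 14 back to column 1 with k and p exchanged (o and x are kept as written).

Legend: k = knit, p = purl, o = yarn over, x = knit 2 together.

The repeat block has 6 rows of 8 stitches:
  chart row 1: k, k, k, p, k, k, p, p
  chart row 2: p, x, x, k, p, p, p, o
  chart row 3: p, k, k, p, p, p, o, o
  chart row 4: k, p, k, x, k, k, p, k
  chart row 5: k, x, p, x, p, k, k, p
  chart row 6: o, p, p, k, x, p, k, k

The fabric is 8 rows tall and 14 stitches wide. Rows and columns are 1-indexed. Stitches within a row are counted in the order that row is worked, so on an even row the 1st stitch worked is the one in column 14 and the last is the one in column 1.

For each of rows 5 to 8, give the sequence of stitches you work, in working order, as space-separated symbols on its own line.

Row 5: chart row 5, RS - tile across columns 1-14 and work as-is.
Row 6: chart row 6, WS - tiled (columns 1-14): o p p k x p k k o p p k x p; work from column 14 back to 1 with k<->p swapped.
Row 7: chart row 1, RS - tile across columns 1-14 and work as-is.
Row 8: chart row 2, WS - tiled (columns 1-14): p x x k p p p o p x x k p p; work from column 14 back to 1 with k<->p swapped.

Rows as worked:
k x p x p k k p k x p x p k
k x p k k o p p k x p k k o
k k k p k k p p k k k p k k
k k p x x k o k k k p x x k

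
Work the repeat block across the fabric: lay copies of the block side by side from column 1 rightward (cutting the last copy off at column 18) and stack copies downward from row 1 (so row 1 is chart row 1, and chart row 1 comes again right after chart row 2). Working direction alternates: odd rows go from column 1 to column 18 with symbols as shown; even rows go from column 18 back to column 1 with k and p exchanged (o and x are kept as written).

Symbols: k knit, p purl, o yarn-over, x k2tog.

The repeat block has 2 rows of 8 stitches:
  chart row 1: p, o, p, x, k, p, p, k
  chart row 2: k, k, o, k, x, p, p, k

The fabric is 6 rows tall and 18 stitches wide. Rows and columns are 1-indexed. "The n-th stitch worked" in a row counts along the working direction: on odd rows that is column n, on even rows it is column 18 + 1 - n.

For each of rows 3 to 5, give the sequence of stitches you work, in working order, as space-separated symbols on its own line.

Row 3: chart row 1, RS - tile across columns 1-18 and work as-is.
Row 4: chart row 2, WS - tiled (columns 1-18): k k o k x p p k k k o k x p p k k k; work from column 18 back to 1 with k<->p swapped.
Row 5: chart row 1, RS - tile across columns 1-18 and work as-is.

Result:
p o p x k p p k p o p x k p p k p o
p p p k k x p o p p p k k x p o p p
p o p x k p p k p o p x k p p k p o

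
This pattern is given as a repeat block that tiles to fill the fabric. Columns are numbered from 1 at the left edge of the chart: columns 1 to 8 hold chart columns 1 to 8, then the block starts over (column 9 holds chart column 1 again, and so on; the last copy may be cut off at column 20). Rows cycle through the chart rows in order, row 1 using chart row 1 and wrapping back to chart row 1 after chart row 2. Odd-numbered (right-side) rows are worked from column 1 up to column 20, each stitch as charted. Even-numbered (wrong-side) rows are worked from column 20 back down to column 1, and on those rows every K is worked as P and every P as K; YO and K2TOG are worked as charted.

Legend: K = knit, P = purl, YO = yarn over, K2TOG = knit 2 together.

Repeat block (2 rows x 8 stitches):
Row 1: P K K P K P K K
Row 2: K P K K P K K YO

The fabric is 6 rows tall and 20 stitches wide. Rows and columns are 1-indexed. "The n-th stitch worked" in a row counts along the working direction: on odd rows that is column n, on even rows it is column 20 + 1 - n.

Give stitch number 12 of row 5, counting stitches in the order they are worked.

Row 5: (5-1) mod 2 = 0, so use chart row 1. Odd row -> RS.
Chart row 1 tiled across columns 1-20: P K K P K P K K P K K P K P K K P K K P
RS: work column 1 to column 20, symbols as charted — the tiled row is the row as worked.
Counting 12 along the worked row gives P.

== STITCH ==
P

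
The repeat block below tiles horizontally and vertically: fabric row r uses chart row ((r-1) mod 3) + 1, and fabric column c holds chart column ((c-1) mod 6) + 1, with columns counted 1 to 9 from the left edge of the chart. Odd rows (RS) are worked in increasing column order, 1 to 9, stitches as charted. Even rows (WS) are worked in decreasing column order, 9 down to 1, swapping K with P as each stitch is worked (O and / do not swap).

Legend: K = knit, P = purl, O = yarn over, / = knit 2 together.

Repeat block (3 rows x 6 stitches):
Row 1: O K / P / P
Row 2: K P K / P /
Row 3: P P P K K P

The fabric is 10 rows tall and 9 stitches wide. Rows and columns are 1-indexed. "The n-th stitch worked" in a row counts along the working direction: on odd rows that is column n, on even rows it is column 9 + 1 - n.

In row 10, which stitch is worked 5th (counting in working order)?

Result:
/

Derivation:
Row 10: (10-1) mod 3 = 0, so use chart row 1. Even row -> WS.
Chart row 1 tiled across columns 1-9: O K / P / P O K /
WS row: flip the tiled sequence (start at column 9) and apply K<->P; O and / stay.
Row 10 as worked: / P O K / K / P O
Counting 5 along the worked row gives /.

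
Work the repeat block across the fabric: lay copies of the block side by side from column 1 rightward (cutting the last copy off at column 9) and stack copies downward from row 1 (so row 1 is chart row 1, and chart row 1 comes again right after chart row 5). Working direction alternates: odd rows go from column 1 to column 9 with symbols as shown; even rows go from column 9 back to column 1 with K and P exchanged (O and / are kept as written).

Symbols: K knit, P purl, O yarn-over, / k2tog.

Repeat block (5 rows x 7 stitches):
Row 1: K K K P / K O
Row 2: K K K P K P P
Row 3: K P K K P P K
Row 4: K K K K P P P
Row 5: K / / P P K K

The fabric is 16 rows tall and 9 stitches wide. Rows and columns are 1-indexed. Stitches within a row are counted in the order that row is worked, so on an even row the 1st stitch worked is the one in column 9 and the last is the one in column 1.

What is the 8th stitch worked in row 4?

Row 4 uses chart row ((4-1) mod 5)+1 = 4. Row 4 is even, so WS.
Chart row 4 tiled across columns 1-9: K K K K P P P K K
Wrong side: read the tiled row from column 9 down to 1 and exchange K with P (leave O, /).
Row 4 as worked: P P K K K P P P P
Counting 8 along the worked row gives P.

Stitch:
P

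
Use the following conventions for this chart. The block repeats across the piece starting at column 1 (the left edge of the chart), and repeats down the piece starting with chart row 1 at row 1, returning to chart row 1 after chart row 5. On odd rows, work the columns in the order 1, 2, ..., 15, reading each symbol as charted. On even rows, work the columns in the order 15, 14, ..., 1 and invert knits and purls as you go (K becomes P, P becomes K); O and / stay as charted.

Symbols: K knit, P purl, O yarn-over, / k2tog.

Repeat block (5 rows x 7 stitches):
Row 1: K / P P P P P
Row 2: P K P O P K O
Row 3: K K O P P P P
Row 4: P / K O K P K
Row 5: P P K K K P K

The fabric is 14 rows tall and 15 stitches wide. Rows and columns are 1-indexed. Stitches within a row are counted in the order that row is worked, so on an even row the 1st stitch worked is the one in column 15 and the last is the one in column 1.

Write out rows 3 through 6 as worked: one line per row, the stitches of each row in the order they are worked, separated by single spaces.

Row 3: chart row 3, RS - tile across columns 1-15 and work as-is.
Row 4: chart row 4, WS - tiled (columns 1-15): P / K O K P K P / K O K P K P; work from column 15 back to 1 with K<->P swapped.
Row 5: chart row 5, RS - tile across columns 1-15 and work as-is.
Row 6: chart row 1, WS - tiled (columns 1-15): K / P P P P P K / P P P P P K; work from column 15 back to 1 with K<->P swapped.

Rows as worked:
K K O P P P P K K O P P P P K
K P K P O P / K P K P O P / K
P P K K K P K P P K K K P K P
P K K K K K / P K K K K K / P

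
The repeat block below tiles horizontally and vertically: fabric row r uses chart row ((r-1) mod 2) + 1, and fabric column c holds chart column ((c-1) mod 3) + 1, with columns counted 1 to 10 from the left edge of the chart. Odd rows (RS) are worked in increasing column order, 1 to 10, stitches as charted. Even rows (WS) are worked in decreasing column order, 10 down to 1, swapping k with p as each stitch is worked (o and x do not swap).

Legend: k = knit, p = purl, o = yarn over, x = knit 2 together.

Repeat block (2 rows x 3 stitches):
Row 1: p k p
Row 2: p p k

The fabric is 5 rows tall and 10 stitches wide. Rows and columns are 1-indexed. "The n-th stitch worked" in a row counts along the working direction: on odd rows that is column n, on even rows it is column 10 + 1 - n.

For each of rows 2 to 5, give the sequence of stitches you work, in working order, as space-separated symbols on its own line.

Row 2: chart row 2, WS - tiled (columns 1-10): p p k p p k p p k p; work from column 10 back to 1 with k<->p swapped.
Row 3: chart row 1, RS - tile across columns 1-10 and work as-is.
Row 4: chart row 2, WS - tiled (columns 1-10): p p k p p k p p k p; work from column 10 back to 1 with k<->p swapped.
Row 5: chart row 1, RS - tile across columns 1-10 and work as-is.

Result:
k p k k p k k p k k
p k p p k p p k p p
k p k k p k k p k k
p k p p k p p k p p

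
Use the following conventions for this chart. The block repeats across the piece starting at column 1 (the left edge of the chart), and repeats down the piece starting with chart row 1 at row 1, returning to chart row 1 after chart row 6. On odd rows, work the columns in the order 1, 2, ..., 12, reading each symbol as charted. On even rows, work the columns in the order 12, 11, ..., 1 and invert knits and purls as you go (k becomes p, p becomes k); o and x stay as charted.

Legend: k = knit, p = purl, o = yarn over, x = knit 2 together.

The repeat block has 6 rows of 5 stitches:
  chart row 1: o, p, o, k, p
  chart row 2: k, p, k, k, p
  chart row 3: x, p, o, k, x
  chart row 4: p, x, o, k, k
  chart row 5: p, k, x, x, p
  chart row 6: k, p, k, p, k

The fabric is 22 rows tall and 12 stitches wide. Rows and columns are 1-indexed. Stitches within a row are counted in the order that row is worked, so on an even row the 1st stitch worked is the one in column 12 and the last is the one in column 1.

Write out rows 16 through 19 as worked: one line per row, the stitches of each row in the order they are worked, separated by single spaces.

Row 16: chart row 4, WS - tiled (columns 1-12): p x o k k p x o k k p x; work from column 12 back to 1 with k<->p swapped.
Row 17: chart row 5, RS - tile across columns 1-12 and work as-is.
Row 18: chart row 6, WS - tiled (columns 1-12): k p k p k k p k p k k p; work from column 12 back to 1 with k<->p swapped.
Row 19: chart row 1, RS - tile across columns 1-12 and work as-is.

Result:
x k p p o x k p p o x k
p k x x p p k x x p p k
k p p k p k p p k p k p
o p o k p o p o k p o p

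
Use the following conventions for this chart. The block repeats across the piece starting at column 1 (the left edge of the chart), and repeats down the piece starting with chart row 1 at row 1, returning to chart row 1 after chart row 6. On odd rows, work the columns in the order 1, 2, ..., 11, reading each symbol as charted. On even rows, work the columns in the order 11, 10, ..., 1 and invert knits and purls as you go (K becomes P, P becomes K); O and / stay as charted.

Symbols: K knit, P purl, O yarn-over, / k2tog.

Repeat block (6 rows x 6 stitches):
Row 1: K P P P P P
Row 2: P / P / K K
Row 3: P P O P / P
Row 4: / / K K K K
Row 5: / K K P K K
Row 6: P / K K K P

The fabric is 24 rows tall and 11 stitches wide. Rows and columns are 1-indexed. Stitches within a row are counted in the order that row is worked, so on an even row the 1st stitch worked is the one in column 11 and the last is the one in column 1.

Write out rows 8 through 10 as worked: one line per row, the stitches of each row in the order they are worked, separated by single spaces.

Row 8: chart row 2, WS - tiled (columns 1-11): P / P / K K P / P / K; work from column 11 back to 1 with K<->P swapped.
Row 9: chart row 3, RS - tile across columns 1-11 and work as-is.
Row 10: chart row 4, WS - tiled (columns 1-11): / / K K K K / / K K K; work from column 11 back to 1 with K<->P swapped.

Result:
P / K / K P P / K / K
P P O P / P P P O P /
P P P / / P P P P / /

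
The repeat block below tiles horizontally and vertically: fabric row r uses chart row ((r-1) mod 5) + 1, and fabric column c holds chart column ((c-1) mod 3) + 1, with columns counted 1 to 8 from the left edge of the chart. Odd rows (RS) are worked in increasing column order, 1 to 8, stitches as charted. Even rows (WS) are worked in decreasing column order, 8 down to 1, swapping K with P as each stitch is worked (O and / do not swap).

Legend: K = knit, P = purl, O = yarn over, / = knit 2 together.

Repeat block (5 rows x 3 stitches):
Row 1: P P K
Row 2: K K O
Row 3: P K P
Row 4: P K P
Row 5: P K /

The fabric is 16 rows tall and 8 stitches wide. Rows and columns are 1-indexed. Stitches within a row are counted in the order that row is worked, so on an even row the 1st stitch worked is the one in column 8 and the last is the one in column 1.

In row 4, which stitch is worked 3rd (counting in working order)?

Row 4: (4-1) mod 5 = 3, so use chart row 4. Even row -> WS.
Chart row 4 tiled across columns 1-8: P K P P K P P K
WS: work from column 8 back to column 1 (reverse the tiled row), swapping K<->P (O and / unchanged).
Row 4 as worked: P K K P K K P K
Stitch 3 in working order -> K

Stitch:
K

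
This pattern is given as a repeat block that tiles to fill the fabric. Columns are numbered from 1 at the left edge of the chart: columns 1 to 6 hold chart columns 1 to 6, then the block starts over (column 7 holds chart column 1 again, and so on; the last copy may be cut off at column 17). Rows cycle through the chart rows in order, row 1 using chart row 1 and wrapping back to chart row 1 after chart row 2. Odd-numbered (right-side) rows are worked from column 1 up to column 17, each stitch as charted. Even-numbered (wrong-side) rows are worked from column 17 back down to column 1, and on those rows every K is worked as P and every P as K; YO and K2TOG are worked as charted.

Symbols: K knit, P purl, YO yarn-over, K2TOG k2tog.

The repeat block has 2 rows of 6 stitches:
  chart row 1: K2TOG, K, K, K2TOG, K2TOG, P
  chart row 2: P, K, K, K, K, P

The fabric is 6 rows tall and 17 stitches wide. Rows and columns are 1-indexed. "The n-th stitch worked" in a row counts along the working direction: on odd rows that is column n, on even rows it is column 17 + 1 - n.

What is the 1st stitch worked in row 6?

Row 6 uses chart row ((6-1) mod 2)+1 = 2. Row 6 is even, so WS.
Chart row 2 tiled across columns 1-17: P K K K K P P K K K K P P K K K K
Wrong side: read the tiled row from column 17 down to 1 and exchange K with P (leave YO, K2TOG).
Row 6 as worked: P P P P K K P P P P K K P P P P K
Stitch 1 in working order -> P

Result:
P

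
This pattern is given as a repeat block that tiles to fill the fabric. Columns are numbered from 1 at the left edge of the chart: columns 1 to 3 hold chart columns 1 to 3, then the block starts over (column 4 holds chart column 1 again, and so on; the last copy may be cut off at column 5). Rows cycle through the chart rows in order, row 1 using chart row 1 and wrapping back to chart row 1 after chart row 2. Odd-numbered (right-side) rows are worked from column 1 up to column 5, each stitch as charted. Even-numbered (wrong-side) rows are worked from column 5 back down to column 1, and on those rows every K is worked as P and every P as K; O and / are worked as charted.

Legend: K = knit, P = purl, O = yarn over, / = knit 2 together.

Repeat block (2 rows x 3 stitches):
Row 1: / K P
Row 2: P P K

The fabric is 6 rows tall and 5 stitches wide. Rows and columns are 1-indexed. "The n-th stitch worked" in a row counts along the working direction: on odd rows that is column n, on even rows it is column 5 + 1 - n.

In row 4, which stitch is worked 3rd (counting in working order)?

== STITCH ==
P

Derivation:
Row 4 uses chart row ((4-1) mod 2)+1 = 2. Row 4 is even, so WS.
Chart row 2 tiled across columns 1-5: P P K P P
WS row: flip the tiled sequence (start at column 5) and apply K<->P; O and / stay.
Row 4 as worked: K K P K K
Stitch 3 in working order -> P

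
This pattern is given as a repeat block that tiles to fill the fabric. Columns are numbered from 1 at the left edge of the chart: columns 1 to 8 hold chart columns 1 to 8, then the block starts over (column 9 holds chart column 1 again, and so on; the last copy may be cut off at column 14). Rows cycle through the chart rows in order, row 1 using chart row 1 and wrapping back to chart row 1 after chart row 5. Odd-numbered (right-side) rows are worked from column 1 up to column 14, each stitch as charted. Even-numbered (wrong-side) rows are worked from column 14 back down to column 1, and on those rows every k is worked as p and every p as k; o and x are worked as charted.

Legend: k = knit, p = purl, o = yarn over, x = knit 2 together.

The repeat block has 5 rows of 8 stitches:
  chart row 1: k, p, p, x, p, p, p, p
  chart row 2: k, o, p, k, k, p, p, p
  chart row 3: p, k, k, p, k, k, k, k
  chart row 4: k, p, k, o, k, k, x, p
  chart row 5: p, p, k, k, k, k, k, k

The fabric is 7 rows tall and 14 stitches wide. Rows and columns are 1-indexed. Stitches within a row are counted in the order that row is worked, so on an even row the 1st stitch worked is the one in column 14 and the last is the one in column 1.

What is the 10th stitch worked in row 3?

== STITCH ==
k

Derivation:
Row 3 uses chart row ((3-1) mod 5)+1 = 3. Row 3 is odd, so RS.
Chart row 3 tiled across columns 1-14: p k k p k k k k p k k p k k
RS: work column 1 to column 14, symbols as charted — the tiled row is the row as worked.
The 10th stitch worked is k.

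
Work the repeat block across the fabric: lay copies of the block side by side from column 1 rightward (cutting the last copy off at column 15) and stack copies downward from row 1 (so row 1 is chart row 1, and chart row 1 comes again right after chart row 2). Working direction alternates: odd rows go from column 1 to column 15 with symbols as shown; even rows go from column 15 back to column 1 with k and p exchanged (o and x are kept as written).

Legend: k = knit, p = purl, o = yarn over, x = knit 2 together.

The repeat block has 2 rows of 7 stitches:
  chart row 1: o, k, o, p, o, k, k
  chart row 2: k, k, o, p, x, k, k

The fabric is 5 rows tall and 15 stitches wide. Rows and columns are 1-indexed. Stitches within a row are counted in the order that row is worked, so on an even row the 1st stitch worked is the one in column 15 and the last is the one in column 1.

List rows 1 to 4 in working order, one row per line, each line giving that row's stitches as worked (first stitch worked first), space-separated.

== ROWS AS WORKED ==
o k o p o k k o k o p o k k o
p p p x k o p p p p x k o p p
o k o p o k k o k o p o k k o
p p p x k o p p p p x k o p p

Derivation:
Row 1: chart row 1, RS - tile across columns 1-15 and work as-is.
Row 2: chart row 2, WS - tiled (columns 1-15): k k o p x k k k k o p x k k k; work from column 15 back to 1 with k<->p swapped.
Row 3: chart row 1, RS - tile across columns 1-15 and work as-is.
Row 4: chart row 2, WS - tiled (columns 1-15): k k o p x k k k k o p x k k k; work from column 15 back to 1 with k<->p swapped.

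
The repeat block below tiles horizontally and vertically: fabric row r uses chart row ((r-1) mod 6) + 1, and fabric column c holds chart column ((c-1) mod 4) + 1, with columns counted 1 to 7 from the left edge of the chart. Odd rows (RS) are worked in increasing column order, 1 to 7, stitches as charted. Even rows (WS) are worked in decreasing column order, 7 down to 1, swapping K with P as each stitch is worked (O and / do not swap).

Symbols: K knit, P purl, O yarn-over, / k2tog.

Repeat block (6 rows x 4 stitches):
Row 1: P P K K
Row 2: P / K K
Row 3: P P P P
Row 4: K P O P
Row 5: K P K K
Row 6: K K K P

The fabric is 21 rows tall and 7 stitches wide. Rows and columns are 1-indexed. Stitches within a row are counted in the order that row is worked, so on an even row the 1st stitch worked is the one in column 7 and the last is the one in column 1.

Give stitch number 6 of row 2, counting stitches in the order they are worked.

== STITCH ==
/

Derivation:
For row 2: chart row = ((2-1) mod 6) + 1 = 2; this is a WS (even) row.
Chart row 2 tiled across columns 1-7: P / K K P / K
WS row: flip the tiled sequence (start at column 7) and apply K<->P; O and / stay.
Row 2 as worked: P / K P P / K
Stitch 6 in working order -> /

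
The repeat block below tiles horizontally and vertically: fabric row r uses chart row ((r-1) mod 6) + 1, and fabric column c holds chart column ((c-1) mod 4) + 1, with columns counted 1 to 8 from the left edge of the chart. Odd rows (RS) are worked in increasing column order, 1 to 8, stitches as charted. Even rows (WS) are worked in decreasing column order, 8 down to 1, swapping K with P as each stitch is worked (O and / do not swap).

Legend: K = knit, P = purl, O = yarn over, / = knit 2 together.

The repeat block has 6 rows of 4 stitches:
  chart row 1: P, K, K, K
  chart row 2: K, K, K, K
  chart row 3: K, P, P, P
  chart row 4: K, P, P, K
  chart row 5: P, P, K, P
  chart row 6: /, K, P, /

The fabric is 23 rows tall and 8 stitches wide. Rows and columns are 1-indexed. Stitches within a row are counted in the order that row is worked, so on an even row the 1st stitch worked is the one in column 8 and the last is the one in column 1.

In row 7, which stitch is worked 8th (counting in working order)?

== STITCH ==
K

Derivation:
For row 7: chart row = ((7-1) mod 6) + 1 = 1; this is a RS (odd) row.
Chart row 1 tiled across columns 1-8: P K K K P K K K
Right side: take the tiled row as-is (worked left to right from column 1).
Counting 8 along the worked row gives K.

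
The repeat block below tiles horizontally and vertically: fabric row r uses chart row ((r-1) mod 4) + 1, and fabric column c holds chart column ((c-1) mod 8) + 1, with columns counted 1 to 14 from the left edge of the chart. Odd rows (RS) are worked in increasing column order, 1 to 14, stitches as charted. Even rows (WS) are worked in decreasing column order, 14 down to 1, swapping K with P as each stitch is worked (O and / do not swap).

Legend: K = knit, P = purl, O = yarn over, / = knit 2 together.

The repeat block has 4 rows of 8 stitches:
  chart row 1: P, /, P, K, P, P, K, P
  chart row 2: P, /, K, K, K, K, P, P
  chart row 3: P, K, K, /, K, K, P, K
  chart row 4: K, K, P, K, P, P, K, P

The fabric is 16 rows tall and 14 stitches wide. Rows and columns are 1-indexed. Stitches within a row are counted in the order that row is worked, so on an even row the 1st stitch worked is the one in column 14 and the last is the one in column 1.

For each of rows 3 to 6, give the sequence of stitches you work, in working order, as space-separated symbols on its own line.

Result:
P K K / K K P K P K K / K K
K K P K P P K P K K P K P P
P / P K P P K P P / P K P P
P P P P / K K K P P P P / K

Derivation:
Row 3: chart row 3, RS - tile across columns 1-14 and work as-is.
Row 4: chart row 4, WS - tiled (columns 1-14): K K P K P P K P K K P K P P; work from column 14 back to 1 with K<->P swapped.
Row 5: chart row 1, RS - tile across columns 1-14 and work as-is.
Row 6: chart row 2, WS - tiled (columns 1-14): P / K K K K P P P / K K K K; work from column 14 back to 1 with K<->P swapped.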